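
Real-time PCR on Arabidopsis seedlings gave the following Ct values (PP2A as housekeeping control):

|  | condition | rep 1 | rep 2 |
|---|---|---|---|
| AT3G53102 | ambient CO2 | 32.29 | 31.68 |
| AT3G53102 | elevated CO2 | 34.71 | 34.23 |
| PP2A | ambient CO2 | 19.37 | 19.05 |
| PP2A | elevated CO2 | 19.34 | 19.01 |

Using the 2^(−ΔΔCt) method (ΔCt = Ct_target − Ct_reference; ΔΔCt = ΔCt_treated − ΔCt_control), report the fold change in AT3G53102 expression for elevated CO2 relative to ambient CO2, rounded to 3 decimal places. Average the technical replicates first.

Mean Ct: AT3G53102 ambient CO2 31.985; AT3G53102 elevated CO2 34.470; PP2A ambient CO2 19.210; PP2A elevated CO2 19.175
ΔCt(ambient CO2) = 31.985 − 19.210 = 12.775
ΔCt(elevated CO2) = 34.470 − 19.175 = 15.295
ΔΔCt = 15.295 − 12.775 = 2.520
Fold change = 2^(−2.520) = 0.1743

0.174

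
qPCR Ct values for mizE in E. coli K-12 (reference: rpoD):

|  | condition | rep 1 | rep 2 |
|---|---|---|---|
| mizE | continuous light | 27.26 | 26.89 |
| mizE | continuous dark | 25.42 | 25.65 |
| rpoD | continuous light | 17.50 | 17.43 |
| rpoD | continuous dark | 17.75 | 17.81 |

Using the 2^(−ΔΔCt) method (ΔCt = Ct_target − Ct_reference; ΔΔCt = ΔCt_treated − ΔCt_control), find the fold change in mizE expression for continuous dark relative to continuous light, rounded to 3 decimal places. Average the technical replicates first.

Mean Ct: mizE continuous light 27.075; mizE continuous dark 25.535; rpoD continuous light 17.465; rpoD continuous dark 17.780
ΔCt(continuous light) = 27.075 − 17.465 = 9.610
ΔCt(continuous dark) = 25.535 − 17.780 = 7.755
ΔΔCt = 7.755 − 9.610 = -1.855
Fold change = 2^(−(-1.855)) = 2^1.855 = 3.6175

3.618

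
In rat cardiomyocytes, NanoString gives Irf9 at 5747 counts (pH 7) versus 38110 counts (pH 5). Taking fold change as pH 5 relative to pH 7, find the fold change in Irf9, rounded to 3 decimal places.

6.631

Fold change = 38110 / 5747 = 6.6313
Irf9 is upregulated.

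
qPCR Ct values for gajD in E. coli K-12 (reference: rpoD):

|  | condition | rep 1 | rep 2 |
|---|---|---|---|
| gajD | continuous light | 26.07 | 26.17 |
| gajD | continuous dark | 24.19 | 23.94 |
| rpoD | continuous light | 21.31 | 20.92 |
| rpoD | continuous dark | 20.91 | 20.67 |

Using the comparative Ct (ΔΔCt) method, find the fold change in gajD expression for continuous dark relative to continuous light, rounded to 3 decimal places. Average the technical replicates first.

Mean Ct: gajD continuous light 26.120; gajD continuous dark 24.065; rpoD continuous light 21.115; rpoD continuous dark 20.790
ΔCt(continuous light) = 26.120 − 21.115 = 5.005
ΔCt(continuous dark) = 24.065 − 20.790 = 3.275
ΔΔCt = 3.275 − 5.005 = -1.730
Fold change = 2^(−(-1.730)) = 2^1.730 = 3.3173

3.317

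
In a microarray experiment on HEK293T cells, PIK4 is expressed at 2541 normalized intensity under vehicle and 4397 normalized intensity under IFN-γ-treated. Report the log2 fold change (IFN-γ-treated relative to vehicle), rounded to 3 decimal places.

Fold change = 4397 / 2541 = 1.7304
log2(1.7304) = 0.7911

0.791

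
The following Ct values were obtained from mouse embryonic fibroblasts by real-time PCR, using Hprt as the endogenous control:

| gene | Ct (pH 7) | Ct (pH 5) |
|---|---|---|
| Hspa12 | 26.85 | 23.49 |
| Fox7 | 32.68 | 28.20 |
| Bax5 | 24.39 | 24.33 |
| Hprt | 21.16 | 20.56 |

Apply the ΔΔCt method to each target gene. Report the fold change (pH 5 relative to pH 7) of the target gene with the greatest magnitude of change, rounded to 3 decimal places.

Hspa12: ΔΔCt = (23.49−20.56) − (26.85−21.16) = 2.93 − 5.69 = -2.76; fold change = 2^2.76 = 6.774
Fox7: ΔΔCt = (28.20−20.56) − (32.68−21.16) = 7.64 − 11.52 = -3.88; fold change = 2^3.88 = 14.723
Bax5: ΔΔCt = (24.33−20.56) − (24.39−21.16) = 3.77 − 3.23 = 0.54; fold change = 2^-0.54 = 0.688
Fox7 has the largest |ΔΔCt| = 3.88.

14.723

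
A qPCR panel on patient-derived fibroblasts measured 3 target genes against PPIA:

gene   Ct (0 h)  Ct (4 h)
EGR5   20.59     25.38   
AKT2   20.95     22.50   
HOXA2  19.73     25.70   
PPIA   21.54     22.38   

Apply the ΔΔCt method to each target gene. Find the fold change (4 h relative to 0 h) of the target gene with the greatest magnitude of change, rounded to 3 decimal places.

0.029

EGR5: ΔΔCt = (25.38−22.38) − (20.59−21.54) = 3.00 − (-0.95) = 3.95; fold change = 2^-3.95 = 0.065
AKT2: ΔΔCt = (22.50−22.38) − (20.95−21.54) = 0.12 − (-0.59) = 0.71; fold change = 2^-0.71 = 0.611
HOXA2: ΔΔCt = (25.70−22.38) − (19.73−21.54) = 3.32 − (-1.81) = 5.13; fold change = 2^-5.13 = 0.029
HOXA2 has the largest |ΔΔCt| = 5.13.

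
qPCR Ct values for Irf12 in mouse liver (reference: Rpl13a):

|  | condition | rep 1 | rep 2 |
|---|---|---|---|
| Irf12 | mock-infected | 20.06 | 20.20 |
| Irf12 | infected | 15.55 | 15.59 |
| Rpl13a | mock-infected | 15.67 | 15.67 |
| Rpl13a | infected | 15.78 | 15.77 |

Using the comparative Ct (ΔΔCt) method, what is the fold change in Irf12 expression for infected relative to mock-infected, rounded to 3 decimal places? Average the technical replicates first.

25.369

Mean Ct: Irf12 mock-infected 20.130; Irf12 infected 15.570; Rpl13a mock-infected 15.670; Rpl13a infected 15.775
ΔCt(mock-infected) = 20.130 − 15.670 = 4.460
ΔCt(infected) = 15.570 − 15.775 = -0.205
ΔΔCt = -0.205 − 4.460 = -4.665
Fold change = 2^(−(-4.665)) = 2^4.665 = 25.3691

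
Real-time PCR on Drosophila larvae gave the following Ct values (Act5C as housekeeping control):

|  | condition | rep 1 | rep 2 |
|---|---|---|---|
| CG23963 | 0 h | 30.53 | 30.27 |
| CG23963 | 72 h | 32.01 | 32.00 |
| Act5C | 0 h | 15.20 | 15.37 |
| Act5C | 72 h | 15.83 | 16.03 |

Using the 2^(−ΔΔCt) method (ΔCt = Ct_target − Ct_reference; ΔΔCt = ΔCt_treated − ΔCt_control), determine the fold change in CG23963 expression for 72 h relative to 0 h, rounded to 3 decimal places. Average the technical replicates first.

0.514

Mean Ct: CG23963 0 h 30.400; CG23963 72 h 32.005; Act5C 0 h 15.285; Act5C 72 h 15.930
ΔCt(0 h) = 30.400 − 15.285 = 15.115
ΔCt(72 h) = 32.005 − 15.930 = 16.075
ΔΔCt = 16.075 − 15.115 = 0.960
Fold change = 2^(−0.960) = 0.5141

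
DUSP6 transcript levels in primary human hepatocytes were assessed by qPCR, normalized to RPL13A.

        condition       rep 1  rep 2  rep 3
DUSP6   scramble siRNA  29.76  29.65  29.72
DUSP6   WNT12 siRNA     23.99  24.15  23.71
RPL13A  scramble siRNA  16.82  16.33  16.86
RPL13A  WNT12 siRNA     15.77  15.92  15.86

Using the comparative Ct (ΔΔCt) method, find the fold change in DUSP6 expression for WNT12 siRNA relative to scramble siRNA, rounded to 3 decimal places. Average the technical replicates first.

Mean Ct: DUSP6 scramble siRNA 29.710; DUSP6 WNT12 siRNA 23.950; RPL13A scramble siRNA 16.670; RPL13A WNT12 siRNA 15.850
ΔCt(scramble siRNA) = 29.710 − 16.670 = 13.040
ΔCt(WNT12 siRNA) = 23.950 − 15.850 = 8.100
ΔΔCt = 8.100 − 13.040 = -4.940
Fold change = 2^(−(-4.940)) = 2^4.940 = 30.6965

30.696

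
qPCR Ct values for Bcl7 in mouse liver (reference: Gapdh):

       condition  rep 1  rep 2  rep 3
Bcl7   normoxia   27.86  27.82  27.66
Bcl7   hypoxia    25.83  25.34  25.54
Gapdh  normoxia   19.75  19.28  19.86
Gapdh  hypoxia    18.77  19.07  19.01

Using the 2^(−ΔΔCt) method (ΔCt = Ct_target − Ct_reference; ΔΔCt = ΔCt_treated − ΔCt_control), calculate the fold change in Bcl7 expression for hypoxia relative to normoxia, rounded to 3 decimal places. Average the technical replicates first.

2.888

Mean Ct: Bcl7 normoxia 27.780; Bcl7 hypoxia 25.570; Gapdh normoxia 19.630; Gapdh hypoxia 18.950
ΔCt(normoxia) = 27.780 − 19.630 = 8.150
ΔCt(hypoxia) = 25.570 − 18.950 = 6.620
ΔΔCt = 6.620 − 8.150 = -1.530
Fold change = 2^(−(-1.530)) = 2^1.530 = 2.8879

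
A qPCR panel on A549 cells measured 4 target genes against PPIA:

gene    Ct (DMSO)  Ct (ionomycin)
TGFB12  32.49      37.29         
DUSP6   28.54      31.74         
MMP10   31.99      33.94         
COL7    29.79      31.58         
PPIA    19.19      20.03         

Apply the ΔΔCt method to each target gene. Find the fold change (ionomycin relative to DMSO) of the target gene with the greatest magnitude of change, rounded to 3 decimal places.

TGFB12: ΔΔCt = (37.29−20.03) − (32.49−19.19) = 17.26 − 13.30 = 3.96; fold change = 2^-3.96 = 0.064
DUSP6: ΔΔCt = (31.74−20.03) − (28.54−19.19) = 11.71 − 9.35 = 2.36; fold change = 2^-2.36 = 0.195
MMP10: ΔΔCt = (33.94−20.03) − (31.99−19.19) = 13.91 − 12.80 = 1.11; fold change = 2^-1.11 = 0.463
COL7: ΔΔCt = (31.58−20.03) − (29.79−19.19) = 11.55 − 10.60 = 0.95; fold change = 2^-0.95 = 0.518
TGFB12 has the largest |ΔΔCt| = 3.96.

0.064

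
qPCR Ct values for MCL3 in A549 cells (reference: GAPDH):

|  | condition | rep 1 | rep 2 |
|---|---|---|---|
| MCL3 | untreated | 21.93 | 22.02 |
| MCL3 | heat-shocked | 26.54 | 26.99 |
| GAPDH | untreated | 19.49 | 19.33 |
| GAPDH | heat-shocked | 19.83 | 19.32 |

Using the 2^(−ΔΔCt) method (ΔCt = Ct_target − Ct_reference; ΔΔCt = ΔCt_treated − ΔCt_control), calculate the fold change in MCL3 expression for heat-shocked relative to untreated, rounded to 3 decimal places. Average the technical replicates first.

0.041

Mean Ct: MCL3 untreated 21.975; MCL3 heat-shocked 26.765; GAPDH untreated 19.410; GAPDH heat-shocked 19.575
ΔCt(untreated) = 21.975 − 19.410 = 2.565
ΔCt(heat-shocked) = 26.765 − 19.575 = 7.190
ΔΔCt = 7.190 − 2.565 = 4.625
Fold change = 2^(−4.625) = 0.0405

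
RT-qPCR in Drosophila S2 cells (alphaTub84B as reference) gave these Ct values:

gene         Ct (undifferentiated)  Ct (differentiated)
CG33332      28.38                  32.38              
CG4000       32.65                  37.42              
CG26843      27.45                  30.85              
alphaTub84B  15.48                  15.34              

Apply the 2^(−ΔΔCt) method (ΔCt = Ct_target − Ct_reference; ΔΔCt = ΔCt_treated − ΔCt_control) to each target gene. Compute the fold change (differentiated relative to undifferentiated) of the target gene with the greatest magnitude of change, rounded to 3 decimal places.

0.033

CG33332: ΔΔCt = (32.38−15.34) − (28.38−15.48) = 17.04 − 12.90 = 4.14; fold change = 2^-4.14 = 0.057
CG4000: ΔΔCt = (37.42−15.34) − (32.65−15.48) = 22.08 − 17.17 = 4.91; fold change = 2^-4.91 = 0.033
CG26843: ΔΔCt = (30.85−15.34) − (27.45−15.48) = 15.51 − 11.97 = 3.54; fold change = 2^-3.54 = 0.086
CG4000 has the largest |ΔΔCt| = 4.91.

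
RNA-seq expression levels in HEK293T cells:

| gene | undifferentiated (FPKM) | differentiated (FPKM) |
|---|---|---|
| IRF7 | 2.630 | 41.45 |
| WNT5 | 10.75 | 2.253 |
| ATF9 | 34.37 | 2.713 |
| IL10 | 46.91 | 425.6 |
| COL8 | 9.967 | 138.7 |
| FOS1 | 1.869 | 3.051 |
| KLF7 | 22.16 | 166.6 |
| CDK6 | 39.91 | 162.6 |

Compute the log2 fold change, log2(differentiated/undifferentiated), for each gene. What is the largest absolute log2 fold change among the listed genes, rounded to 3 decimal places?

3.978

log2(41.45/2.630) = 3.978  (IRF7)
log2(2.253/10.75) = -2.254  (WNT5)
log2(2.713/34.37) = -3.663  (ATF9)
log2(425.6/46.91) = 3.182  (IL10)
log2(138.7/9.967) = 3.799  (COL8)
log2(3.051/1.869) = 0.707  (FOS1)
log2(166.6/22.16) = 2.910  (KLF7)
log2(162.6/39.91) = 2.027  (CDK6)
The largest magnitude belongs to IRF7.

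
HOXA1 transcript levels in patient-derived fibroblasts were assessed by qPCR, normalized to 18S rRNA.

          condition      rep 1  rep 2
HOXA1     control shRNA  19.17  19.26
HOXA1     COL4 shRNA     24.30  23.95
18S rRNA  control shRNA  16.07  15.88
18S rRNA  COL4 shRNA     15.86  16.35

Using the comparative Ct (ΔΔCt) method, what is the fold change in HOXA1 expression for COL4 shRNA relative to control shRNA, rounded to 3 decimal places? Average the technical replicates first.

Mean Ct: HOXA1 control shRNA 19.215; HOXA1 COL4 shRNA 24.125; 18S rRNA control shRNA 15.975; 18S rRNA COL4 shRNA 16.105
ΔCt(control shRNA) = 19.215 − 15.975 = 3.240
ΔCt(COL4 shRNA) = 24.125 − 16.105 = 8.020
ΔΔCt = 8.020 − 3.240 = 4.780
Fold change = 2^(−4.780) = 0.0364

0.036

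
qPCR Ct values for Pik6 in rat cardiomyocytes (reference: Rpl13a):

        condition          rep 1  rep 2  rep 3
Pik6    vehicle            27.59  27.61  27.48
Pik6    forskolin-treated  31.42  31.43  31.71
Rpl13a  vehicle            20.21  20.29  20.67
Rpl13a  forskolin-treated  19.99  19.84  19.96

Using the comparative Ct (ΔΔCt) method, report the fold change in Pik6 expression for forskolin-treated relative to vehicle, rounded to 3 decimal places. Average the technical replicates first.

0.047

Mean Ct: Pik6 vehicle 27.560; Pik6 forskolin-treated 31.520; Rpl13a vehicle 20.390; Rpl13a forskolin-treated 19.930
ΔCt(vehicle) = 27.560 − 20.390 = 7.170
ΔCt(forskolin-treated) = 31.520 − 19.930 = 11.590
ΔΔCt = 11.590 − 7.170 = 4.420
Fold change = 2^(−4.420) = 0.0467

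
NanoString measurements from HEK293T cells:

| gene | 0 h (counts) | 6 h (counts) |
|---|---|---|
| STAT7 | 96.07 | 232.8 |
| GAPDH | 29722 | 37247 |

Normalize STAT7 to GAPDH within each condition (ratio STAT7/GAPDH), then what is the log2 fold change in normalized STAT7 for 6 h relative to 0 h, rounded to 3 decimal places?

STAT7/GAPDH (0 h) = 96.07 / 29722 = 0.0032323
STAT7/GAPDH (6 h) = 232.8 / 37247 = 0.0062502
Fold change = 0.0062502 / 0.0032323 = 1.9337
log2(1.9337) = 0.9513

0.951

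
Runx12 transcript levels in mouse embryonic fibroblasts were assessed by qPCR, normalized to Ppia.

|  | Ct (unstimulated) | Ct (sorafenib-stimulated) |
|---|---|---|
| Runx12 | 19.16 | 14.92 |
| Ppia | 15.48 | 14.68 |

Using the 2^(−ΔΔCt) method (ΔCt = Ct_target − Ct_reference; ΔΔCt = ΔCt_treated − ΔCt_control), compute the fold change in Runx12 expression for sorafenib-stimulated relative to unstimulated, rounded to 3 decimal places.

10.853

ΔCt(unstimulated) = 19.160 − 15.480 = 3.680
ΔCt(sorafenib-stimulated) = 14.920 − 14.680 = 0.240
ΔΔCt = 0.240 − 3.680 = -3.440
Fold change = 2^(−(-3.440)) = 2^3.440 = 10.8528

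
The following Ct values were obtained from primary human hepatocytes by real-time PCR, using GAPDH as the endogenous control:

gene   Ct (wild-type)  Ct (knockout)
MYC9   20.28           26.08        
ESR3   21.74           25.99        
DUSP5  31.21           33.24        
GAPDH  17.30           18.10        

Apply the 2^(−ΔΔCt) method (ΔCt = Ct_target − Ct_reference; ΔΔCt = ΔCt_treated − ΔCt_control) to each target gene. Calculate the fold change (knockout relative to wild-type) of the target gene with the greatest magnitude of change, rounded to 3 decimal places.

MYC9: ΔΔCt = (26.08−18.10) − (20.28−17.30) = 7.98 − 2.98 = 5.00; fold change = 2^-5.00 = 0.031
ESR3: ΔΔCt = (25.99−18.10) − (21.74−17.30) = 7.89 − 4.44 = 3.45; fold change = 2^-3.45 = 0.092
DUSP5: ΔΔCt = (33.24−18.10) − (31.21−17.30) = 15.14 − 13.91 = 1.23; fold change = 2^-1.23 = 0.426
MYC9 has the largest |ΔΔCt| = 5.00.

0.031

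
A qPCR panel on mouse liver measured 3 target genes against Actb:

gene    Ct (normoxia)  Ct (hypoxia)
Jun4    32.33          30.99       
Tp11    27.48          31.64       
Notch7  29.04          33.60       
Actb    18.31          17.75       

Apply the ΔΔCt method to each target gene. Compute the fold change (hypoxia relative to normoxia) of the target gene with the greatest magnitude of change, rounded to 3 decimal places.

Jun4: ΔΔCt = (30.99−17.75) − (32.33−18.31) = 13.24 − 14.02 = -0.78; fold change = 2^0.78 = 1.717
Tp11: ΔΔCt = (31.64−17.75) − (27.48−18.31) = 13.89 − 9.17 = 4.72; fold change = 2^-4.72 = 0.038
Notch7: ΔΔCt = (33.60−17.75) − (29.04−18.31) = 15.85 − 10.73 = 5.12; fold change = 2^-5.12 = 0.029
Notch7 has the largest |ΔΔCt| = 5.12.

0.029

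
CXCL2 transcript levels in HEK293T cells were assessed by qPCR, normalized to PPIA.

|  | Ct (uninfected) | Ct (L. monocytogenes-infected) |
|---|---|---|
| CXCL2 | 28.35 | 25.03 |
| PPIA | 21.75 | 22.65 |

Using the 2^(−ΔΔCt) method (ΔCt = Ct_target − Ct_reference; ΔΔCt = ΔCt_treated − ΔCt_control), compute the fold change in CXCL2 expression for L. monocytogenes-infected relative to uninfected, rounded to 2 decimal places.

18.64

ΔCt(uninfected) = 28.350 − 21.750 = 6.600
ΔCt(L. monocytogenes-infected) = 25.030 − 22.650 = 2.380
ΔΔCt = 2.380 − 6.600 = -4.220
Fold change = 2^(−(-4.220)) = 2^4.220 = 18.636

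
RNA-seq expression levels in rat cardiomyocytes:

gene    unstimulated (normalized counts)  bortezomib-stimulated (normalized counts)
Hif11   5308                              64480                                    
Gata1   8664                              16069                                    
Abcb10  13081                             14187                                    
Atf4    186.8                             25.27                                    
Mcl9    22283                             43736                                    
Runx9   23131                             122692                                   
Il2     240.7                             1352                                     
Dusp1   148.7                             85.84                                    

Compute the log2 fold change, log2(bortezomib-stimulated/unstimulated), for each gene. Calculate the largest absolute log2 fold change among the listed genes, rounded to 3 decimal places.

log2(64480/5308) = 3.603  (Hif11)
log2(16069/8664) = 0.891  (Gata1)
log2(14187/13081) = 0.117  (Abcb10)
log2(25.27/186.8) = -2.886  (Atf4)
log2(43736/22283) = 0.973  (Mcl9)
log2(122692/23131) = 2.407  (Runx9)
log2(1352/240.7) = 2.490  (Il2)
log2(85.84/148.7) = -0.793  (Dusp1)
The largest magnitude belongs to Hif11.

3.603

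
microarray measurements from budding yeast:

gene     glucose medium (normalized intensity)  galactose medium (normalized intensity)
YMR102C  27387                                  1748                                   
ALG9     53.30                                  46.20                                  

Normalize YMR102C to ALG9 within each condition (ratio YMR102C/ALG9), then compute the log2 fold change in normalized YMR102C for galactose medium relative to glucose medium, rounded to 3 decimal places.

YMR102C/ALG9 (glucose medium) = 27387 / 53.30 = 513.83
YMR102C/ALG9 (galactose medium) = 1748 / 46.20 = 37.835
Fold change = 37.835 / 513.83 = 0.0736
log2(0.0736) = -3.7635

-3.763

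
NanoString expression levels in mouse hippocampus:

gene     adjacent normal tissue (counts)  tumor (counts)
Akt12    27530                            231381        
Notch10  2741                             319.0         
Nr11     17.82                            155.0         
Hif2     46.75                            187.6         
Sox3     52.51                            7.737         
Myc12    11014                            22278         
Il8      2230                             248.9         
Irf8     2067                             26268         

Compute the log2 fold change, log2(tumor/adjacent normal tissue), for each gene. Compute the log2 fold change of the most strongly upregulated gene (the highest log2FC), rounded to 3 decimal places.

3.668

log2(231381/27530) = 3.071  (Akt12)
log2(319.0/2741) = -3.103  (Notch10)
log2(155.0/17.82) = 3.121  (Nr11)
log2(187.6/46.75) = 2.005  (Hif2)
log2(7.737/52.51) = -2.763  (Sox3)
log2(22278/11014) = 1.016  (Myc12)
log2(248.9/2230) = -3.163  (Il8)
log2(26268/2067) = 3.668  (Irf8)
Irf8 is most strongly upregulated.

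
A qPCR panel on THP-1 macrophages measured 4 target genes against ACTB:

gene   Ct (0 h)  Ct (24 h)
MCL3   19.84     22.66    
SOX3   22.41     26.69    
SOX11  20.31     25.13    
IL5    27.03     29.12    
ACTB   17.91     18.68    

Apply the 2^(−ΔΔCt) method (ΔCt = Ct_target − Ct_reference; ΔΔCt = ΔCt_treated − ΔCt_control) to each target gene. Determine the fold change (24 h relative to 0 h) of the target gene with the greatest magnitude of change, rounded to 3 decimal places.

MCL3: ΔΔCt = (22.66−18.68) − (19.84−17.91) = 3.98 − 1.93 = 2.05; fold change = 2^-2.05 = 0.241
SOX3: ΔΔCt = (26.69−18.68) − (22.41−17.91) = 8.01 − 4.50 = 3.51; fold change = 2^-3.51 = 0.088
SOX11: ΔΔCt = (25.13−18.68) − (20.31−17.91) = 6.45 − 2.40 = 4.05; fold change = 2^-4.05 = 0.060
IL5: ΔΔCt = (29.12−18.68) − (27.03−17.91) = 10.44 − 9.12 = 1.32; fold change = 2^-1.32 = 0.401
SOX11 has the largest |ΔΔCt| = 4.05.

0.060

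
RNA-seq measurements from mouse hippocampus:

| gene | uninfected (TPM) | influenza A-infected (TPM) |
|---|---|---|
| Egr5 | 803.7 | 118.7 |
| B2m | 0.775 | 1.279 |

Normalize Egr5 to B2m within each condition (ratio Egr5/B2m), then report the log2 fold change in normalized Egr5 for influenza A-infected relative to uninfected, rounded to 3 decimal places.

-3.482

Egr5/B2m (uninfected) = 803.7 / 0.775 = 1037
Egr5/B2m (influenza A-infected) = 118.7 / 1.279 = 92.807
Fold change = 92.807 / 1037 = 0.0895
log2(0.0895) = -3.4821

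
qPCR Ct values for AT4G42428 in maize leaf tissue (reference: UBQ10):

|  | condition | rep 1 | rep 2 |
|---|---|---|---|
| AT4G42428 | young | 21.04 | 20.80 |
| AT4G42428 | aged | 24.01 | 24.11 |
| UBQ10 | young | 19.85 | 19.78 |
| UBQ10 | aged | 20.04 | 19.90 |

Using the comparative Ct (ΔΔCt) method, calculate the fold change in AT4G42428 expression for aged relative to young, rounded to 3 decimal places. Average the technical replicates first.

0.126

Mean Ct: AT4G42428 young 20.920; AT4G42428 aged 24.060; UBQ10 young 19.815; UBQ10 aged 19.970
ΔCt(young) = 20.920 − 19.815 = 1.105
ΔCt(aged) = 24.060 − 19.970 = 4.090
ΔΔCt = 4.090 − 1.105 = 2.985
Fold change = 2^(−2.985) = 0.1263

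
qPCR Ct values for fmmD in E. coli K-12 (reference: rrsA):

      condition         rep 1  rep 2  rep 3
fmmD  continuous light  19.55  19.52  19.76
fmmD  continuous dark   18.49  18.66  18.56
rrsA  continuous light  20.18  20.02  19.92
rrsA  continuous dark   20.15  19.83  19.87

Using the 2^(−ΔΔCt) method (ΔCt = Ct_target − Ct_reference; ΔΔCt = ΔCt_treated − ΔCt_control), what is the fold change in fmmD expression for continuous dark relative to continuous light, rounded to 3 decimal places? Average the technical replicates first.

1.932

Mean Ct: fmmD continuous light 19.610; fmmD continuous dark 18.570; rrsA continuous light 20.040; rrsA continuous dark 19.950
ΔCt(continuous light) = 19.610 − 20.040 = -0.430
ΔCt(continuous dark) = 18.570 − 19.950 = -1.380
ΔΔCt = -1.380 − (-0.430) = -0.950
Fold change = 2^(−(-0.950)) = 2^0.950 = 1.9319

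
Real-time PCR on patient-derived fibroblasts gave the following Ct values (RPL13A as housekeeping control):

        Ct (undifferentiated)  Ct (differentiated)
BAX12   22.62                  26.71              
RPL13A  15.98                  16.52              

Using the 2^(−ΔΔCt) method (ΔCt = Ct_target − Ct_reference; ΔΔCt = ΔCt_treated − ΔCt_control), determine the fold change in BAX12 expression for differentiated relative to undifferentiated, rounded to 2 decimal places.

0.09

ΔCt(undifferentiated) = 22.620 − 15.980 = 6.640
ΔCt(differentiated) = 26.710 − 16.520 = 10.190
ΔΔCt = 10.190 − 6.640 = 3.550
Fold change = 2^(−3.550) = 0.085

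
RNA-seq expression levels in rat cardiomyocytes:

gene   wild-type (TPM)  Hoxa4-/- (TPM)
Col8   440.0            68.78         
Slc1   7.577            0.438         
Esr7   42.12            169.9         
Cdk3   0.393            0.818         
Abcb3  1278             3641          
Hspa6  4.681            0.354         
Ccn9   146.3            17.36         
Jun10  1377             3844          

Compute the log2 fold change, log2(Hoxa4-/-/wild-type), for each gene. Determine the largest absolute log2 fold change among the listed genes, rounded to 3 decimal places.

4.113

log2(68.78/440.0) = -2.677  (Col8)
log2(0.438/7.577) = -4.113  (Slc1)
log2(169.9/42.12) = 2.012  (Esr7)
log2(0.818/0.393) = 1.058  (Cdk3)
log2(3641/1278) = 1.510  (Abcb3)
log2(0.354/4.681) = -3.725  (Hspa6)
log2(17.36/146.3) = -3.075  (Ccn9)
log2(3844/1377) = 1.481  (Jun10)
The largest magnitude belongs to Slc1.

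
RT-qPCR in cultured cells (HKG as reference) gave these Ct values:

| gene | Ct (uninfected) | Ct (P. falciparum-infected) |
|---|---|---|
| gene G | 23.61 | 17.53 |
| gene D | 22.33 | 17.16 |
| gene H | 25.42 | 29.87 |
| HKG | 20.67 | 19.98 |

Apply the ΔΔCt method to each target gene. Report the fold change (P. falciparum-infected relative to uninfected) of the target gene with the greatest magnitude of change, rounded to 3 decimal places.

41.933

gene G: ΔΔCt = (17.53−19.98) − (23.61−20.67) = -2.45 − 2.94 = -5.39; fold change = 2^5.39 = 41.933
gene D: ΔΔCt = (17.16−19.98) − (22.33−20.67) = -2.82 − 1.66 = -4.48; fold change = 2^4.48 = 22.316
gene H: ΔΔCt = (29.87−19.98) − (25.42−20.67) = 9.89 − 4.75 = 5.14; fold change = 2^-5.14 = 0.028
gene G has the largest |ΔΔCt| = 5.39.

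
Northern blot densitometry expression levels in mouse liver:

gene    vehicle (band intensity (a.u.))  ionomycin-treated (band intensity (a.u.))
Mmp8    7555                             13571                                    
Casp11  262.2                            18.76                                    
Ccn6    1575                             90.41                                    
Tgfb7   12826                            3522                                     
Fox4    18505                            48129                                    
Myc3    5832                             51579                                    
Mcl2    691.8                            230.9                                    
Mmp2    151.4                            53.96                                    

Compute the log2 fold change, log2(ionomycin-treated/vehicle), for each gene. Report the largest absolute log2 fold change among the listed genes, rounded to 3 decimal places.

4.123

log2(13571/7555) = 0.845  (Mmp8)
log2(18.76/262.2) = -3.805  (Casp11)
log2(90.41/1575) = -4.123  (Ccn6)
log2(3522/12826) = -1.865  (Tgfb7)
log2(48129/18505) = 1.379  (Fox4)
log2(51579/5832) = 3.145  (Myc3)
log2(230.9/691.8) = -1.583  (Mcl2)
log2(53.96/151.4) = -1.488  (Mmp2)
The largest magnitude belongs to Ccn6.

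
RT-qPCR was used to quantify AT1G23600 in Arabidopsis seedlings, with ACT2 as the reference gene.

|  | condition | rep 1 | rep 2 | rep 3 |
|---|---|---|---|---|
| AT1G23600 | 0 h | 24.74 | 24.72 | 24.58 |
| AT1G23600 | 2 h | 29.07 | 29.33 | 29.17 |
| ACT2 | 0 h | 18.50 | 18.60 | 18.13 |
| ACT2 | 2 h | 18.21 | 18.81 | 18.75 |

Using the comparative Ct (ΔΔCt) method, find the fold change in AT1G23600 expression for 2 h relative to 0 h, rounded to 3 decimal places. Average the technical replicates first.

Mean Ct: AT1G23600 0 h 24.680; AT1G23600 2 h 29.190; ACT2 0 h 18.410; ACT2 2 h 18.590
ΔCt(0 h) = 24.680 − 18.410 = 6.270
ΔCt(2 h) = 29.190 − 18.590 = 10.600
ΔΔCt = 10.600 − 6.270 = 4.330
Fold change = 2^(−4.330) = 0.0497

0.050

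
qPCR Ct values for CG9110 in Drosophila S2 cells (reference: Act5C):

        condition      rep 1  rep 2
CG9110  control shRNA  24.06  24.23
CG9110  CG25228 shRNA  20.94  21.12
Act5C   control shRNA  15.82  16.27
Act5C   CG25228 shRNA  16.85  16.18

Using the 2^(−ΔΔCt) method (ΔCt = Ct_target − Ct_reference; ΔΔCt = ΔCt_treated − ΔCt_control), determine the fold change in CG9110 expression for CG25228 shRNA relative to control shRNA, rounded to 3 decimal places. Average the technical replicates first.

Mean Ct: CG9110 control shRNA 24.145; CG9110 CG25228 shRNA 21.030; Act5C control shRNA 16.045; Act5C CG25228 shRNA 16.515
ΔCt(control shRNA) = 24.145 − 16.045 = 8.100
ΔCt(CG25228 shRNA) = 21.030 − 16.515 = 4.515
ΔΔCt = 4.515 − 8.100 = -3.585
Fold change = 2^(−(-3.585)) = 2^3.585 = 12.0003

12.000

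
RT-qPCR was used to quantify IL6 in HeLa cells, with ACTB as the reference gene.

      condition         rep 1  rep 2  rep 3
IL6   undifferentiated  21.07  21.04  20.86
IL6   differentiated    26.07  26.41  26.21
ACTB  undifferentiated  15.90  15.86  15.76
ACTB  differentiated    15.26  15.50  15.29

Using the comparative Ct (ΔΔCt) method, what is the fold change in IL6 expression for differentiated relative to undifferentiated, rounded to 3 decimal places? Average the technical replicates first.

Mean Ct: IL6 undifferentiated 20.990; IL6 differentiated 26.230; ACTB undifferentiated 15.840; ACTB differentiated 15.350
ΔCt(undifferentiated) = 20.990 − 15.840 = 5.150
ΔCt(differentiated) = 26.230 − 15.350 = 10.880
ΔΔCt = 10.880 − 5.150 = 5.730
Fold change = 2^(−5.730) = 0.0188

0.019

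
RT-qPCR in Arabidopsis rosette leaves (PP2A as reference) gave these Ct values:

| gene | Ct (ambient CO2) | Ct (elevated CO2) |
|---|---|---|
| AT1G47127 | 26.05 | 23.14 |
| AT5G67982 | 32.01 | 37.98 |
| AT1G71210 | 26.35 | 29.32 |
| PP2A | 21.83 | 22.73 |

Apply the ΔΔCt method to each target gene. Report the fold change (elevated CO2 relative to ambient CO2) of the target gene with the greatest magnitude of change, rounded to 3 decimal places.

0.030

AT1G47127: ΔΔCt = (23.14−22.73) − (26.05−21.83) = 0.41 − 4.22 = -3.81; fold change = 2^3.81 = 14.026
AT5G67982: ΔΔCt = (37.98−22.73) − (32.01−21.83) = 15.25 − 10.18 = 5.07; fold change = 2^-5.07 = 0.030
AT1G71210: ΔΔCt = (29.32−22.73) − (26.35−21.83) = 6.59 − 4.52 = 2.07; fold change = 2^-2.07 = 0.238
AT5G67982 has the largest |ΔΔCt| = 5.07.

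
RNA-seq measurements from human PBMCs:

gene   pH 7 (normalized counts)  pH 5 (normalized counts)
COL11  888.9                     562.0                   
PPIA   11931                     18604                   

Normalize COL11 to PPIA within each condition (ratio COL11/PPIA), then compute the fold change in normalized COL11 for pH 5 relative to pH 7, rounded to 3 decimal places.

0.405

COL11/PPIA (pH 7) = 888.9 / 11931 = 0.074503
COL11/PPIA (pH 5) = 562.0 / 18604 = 0.030209
Fold change = 0.030209 / 0.074503 = 0.4055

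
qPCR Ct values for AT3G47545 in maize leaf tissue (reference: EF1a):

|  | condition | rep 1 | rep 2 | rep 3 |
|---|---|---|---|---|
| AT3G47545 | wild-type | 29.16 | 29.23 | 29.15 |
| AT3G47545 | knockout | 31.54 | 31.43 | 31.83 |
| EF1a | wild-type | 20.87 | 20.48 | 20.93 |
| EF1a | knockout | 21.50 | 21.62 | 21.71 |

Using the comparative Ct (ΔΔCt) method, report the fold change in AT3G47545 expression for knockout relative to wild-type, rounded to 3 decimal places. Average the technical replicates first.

Mean Ct: AT3G47545 wild-type 29.180; AT3G47545 knockout 31.600; EF1a wild-type 20.760; EF1a knockout 21.610
ΔCt(wild-type) = 29.180 − 20.760 = 8.420
ΔCt(knockout) = 31.600 − 21.610 = 9.990
ΔΔCt = 9.990 − 8.420 = 1.570
Fold change = 2^(−1.570) = 0.3368

0.337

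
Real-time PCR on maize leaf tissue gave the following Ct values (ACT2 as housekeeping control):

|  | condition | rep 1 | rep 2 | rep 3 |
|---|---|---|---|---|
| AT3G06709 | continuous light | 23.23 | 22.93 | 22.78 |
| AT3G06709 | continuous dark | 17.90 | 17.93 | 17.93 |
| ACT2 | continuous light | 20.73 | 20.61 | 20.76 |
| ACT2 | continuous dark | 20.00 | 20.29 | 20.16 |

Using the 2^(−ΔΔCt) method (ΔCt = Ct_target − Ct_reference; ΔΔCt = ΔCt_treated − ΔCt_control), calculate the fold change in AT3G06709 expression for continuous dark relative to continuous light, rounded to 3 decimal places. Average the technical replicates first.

22.785

Mean Ct: AT3G06709 continuous light 22.980; AT3G06709 continuous dark 17.920; ACT2 continuous light 20.700; ACT2 continuous dark 20.150
ΔCt(continuous light) = 22.980 − 20.700 = 2.280
ΔCt(continuous dark) = 17.920 − 20.150 = -2.230
ΔΔCt = -2.230 − 2.280 = -4.510
Fold change = 2^(−(-4.510)) = 2^4.510 = 22.7848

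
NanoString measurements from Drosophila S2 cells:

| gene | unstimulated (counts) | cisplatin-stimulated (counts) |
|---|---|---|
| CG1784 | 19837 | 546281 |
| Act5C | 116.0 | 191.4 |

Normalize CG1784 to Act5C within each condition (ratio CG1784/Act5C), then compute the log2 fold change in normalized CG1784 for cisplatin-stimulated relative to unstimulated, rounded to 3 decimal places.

4.061

CG1784/Act5C (unstimulated) = 19837 / 116.0 = 171.01
CG1784/Act5C (cisplatin-stimulated) = 546281 / 191.4 = 2854.1
Fold change = 2854.1 / 171.01 = 16.6900
log2(16.6900) = 4.0609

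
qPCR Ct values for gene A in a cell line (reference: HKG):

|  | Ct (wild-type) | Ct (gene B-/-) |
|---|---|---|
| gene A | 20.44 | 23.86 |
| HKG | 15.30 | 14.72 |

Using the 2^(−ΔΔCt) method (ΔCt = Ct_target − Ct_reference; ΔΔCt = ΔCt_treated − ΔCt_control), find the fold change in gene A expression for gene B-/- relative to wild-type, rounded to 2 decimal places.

ΔCt(wild-type) = 20.440 − 15.300 = 5.140
ΔCt(gene B-/-) = 23.860 − 14.720 = 9.140
ΔΔCt = 9.140 − 5.140 = 4.000
Fold change = 2^(−4.000) = 0.063

0.06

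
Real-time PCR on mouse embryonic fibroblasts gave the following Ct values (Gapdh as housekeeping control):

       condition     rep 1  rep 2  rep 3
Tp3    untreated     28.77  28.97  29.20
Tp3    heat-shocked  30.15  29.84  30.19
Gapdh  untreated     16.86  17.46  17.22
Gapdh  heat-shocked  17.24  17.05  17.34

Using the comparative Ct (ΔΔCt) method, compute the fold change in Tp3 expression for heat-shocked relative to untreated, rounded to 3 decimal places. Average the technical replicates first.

Mean Ct: Tp3 untreated 28.980; Tp3 heat-shocked 30.060; Gapdh untreated 17.180; Gapdh heat-shocked 17.210
ΔCt(untreated) = 28.980 − 17.180 = 11.800
ΔCt(heat-shocked) = 30.060 − 17.210 = 12.850
ΔΔCt = 12.850 − 11.800 = 1.050
Fold change = 2^(−1.050) = 0.4830

0.483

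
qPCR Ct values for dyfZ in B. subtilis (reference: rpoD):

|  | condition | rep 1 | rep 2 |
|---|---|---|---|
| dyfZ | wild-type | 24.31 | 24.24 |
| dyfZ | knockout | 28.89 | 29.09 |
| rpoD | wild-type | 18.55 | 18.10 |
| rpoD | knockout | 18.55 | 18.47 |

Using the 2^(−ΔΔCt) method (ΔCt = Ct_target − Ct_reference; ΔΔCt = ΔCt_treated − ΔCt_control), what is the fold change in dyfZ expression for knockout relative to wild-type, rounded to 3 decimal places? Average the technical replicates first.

0.043

Mean Ct: dyfZ wild-type 24.275; dyfZ knockout 28.990; rpoD wild-type 18.325; rpoD knockout 18.510
ΔCt(wild-type) = 24.275 − 18.325 = 5.950
ΔCt(knockout) = 28.990 − 18.510 = 10.480
ΔΔCt = 10.480 − 5.950 = 4.530
Fold change = 2^(−4.530) = 0.0433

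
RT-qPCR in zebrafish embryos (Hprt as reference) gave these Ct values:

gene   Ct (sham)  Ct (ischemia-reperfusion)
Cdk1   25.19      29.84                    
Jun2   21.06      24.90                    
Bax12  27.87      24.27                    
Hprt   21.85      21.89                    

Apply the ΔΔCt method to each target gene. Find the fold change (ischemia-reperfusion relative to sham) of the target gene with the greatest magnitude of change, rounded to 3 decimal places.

Cdk1: ΔΔCt = (29.84−21.89) − (25.19−21.85) = 7.95 − 3.34 = 4.61; fold change = 2^-4.61 = 0.041
Jun2: ΔΔCt = (24.90−21.89) − (21.06−21.85) = 3.01 − (-0.79) = 3.80; fold change = 2^-3.80 = 0.072
Bax12: ΔΔCt = (24.27−21.89) − (27.87−21.85) = 2.38 − 6.02 = -3.64; fold change = 2^3.64 = 12.467
Cdk1 has the largest |ΔΔCt| = 4.61.

0.041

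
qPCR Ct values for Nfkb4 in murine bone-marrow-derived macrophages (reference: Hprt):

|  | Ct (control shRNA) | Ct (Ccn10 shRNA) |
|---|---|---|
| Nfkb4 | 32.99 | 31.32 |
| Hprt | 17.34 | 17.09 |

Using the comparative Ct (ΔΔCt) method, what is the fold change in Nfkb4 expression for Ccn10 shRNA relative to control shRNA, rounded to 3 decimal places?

2.676

ΔCt(control shRNA) = 32.990 − 17.340 = 15.650
ΔCt(Ccn10 shRNA) = 31.320 − 17.090 = 14.230
ΔΔCt = 14.230 − 15.650 = -1.420
Fold change = 2^(−(-1.420)) = 2^1.420 = 2.6759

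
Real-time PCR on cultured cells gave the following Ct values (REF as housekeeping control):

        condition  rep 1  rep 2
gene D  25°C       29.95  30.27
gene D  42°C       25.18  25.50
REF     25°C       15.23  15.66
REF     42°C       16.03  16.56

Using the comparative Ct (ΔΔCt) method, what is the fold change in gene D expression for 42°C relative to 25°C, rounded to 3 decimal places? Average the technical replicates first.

49.180

Mean Ct: gene D 25°C 30.110; gene D 42°C 25.340; REF 25°C 15.445; REF 42°C 16.295
ΔCt(25°C) = 30.110 − 15.445 = 14.665
ΔCt(42°C) = 25.340 − 16.295 = 9.045
ΔΔCt = 9.045 − 14.665 = -5.620
Fold change = 2^(−(-5.620)) = 2^5.620 = 49.1800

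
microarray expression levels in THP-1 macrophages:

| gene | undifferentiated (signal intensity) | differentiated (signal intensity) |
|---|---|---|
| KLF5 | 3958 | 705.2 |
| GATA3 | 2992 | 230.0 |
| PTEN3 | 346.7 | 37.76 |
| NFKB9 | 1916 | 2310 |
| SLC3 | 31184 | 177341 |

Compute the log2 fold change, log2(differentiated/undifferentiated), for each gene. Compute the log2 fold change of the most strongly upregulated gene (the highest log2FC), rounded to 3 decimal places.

2.508

log2(705.2/3958) = -2.489  (KLF5)
log2(230.0/2992) = -3.701  (GATA3)
log2(37.76/346.7) = -3.199  (PTEN3)
log2(2310/1916) = 0.270  (NFKB9)
log2(177341/31184) = 2.508  (SLC3)
SLC3 is most strongly upregulated.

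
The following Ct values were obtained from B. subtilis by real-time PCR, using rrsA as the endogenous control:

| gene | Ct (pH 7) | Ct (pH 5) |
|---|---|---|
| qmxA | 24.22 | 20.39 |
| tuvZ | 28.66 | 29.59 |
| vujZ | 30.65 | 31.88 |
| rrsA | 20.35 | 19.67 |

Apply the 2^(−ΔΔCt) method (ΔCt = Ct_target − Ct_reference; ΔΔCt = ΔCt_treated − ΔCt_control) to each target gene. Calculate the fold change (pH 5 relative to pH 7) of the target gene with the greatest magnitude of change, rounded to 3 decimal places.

8.877

qmxA: ΔΔCt = (20.39−19.67) − (24.22−20.35) = 0.72 − 3.87 = -3.15; fold change = 2^3.15 = 8.877
tuvZ: ΔΔCt = (29.59−19.67) − (28.66−20.35) = 9.92 − 8.31 = 1.61; fold change = 2^-1.61 = 0.328
vujZ: ΔΔCt = (31.88−19.67) − (30.65−20.35) = 12.21 − 10.30 = 1.91; fold change = 2^-1.91 = 0.266
qmxA has the largest |ΔΔCt| = 3.15.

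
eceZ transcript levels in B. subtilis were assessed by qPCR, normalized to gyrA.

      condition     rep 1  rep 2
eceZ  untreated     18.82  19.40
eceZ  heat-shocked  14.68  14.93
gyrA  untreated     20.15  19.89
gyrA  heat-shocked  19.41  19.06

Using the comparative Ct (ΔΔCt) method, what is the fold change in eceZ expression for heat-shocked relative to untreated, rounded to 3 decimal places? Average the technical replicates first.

11.472

Mean Ct: eceZ untreated 19.110; eceZ heat-shocked 14.805; gyrA untreated 20.020; gyrA heat-shocked 19.235
ΔCt(untreated) = 19.110 − 20.020 = -0.910
ΔCt(heat-shocked) = 14.805 − 19.235 = -4.430
ΔΔCt = -4.430 − (-0.910) = -3.520
Fold change = 2^(−(-3.520)) = 2^3.520 = 11.4716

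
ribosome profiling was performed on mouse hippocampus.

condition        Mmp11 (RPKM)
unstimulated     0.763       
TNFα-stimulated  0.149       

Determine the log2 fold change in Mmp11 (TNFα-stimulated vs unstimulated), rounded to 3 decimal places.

-2.356

Fold change = 0.149 / 0.763 = 0.1953
log2(0.1953) = -2.3564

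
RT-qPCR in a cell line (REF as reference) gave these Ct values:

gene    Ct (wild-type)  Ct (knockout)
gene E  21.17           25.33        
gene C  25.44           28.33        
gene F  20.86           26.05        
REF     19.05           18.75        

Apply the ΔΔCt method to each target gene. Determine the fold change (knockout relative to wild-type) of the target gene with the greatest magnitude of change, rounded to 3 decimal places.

0.022

gene E: ΔΔCt = (25.33−18.75) − (21.17−19.05) = 6.58 − 2.12 = 4.46; fold change = 2^-4.46 = 0.045
gene C: ΔΔCt = (28.33−18.75) − (25.44−19.05) = 9.58 − 6.39 = 3.19; fold change = 2^-3.19 = 0.110
gene F: ΔΔCt = (26.05−18.75) − (20.86−19.05) = 7.30 − 1.81 = 5.49; fold change = 2^-5.49 = 0.022
gene F has the largest |ΔΔCt| = 5.49.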